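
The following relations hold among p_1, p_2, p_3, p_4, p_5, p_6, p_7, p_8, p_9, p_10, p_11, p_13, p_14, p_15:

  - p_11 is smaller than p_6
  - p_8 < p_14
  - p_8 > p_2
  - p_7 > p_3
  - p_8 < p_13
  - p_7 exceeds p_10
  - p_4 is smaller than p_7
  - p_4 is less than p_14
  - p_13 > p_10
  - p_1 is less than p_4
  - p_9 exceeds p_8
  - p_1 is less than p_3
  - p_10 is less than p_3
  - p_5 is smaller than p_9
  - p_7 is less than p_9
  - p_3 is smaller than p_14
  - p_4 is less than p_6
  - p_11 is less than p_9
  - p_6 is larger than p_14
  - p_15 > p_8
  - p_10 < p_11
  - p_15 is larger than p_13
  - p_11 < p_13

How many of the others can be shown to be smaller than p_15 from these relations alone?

Directly below p_15: p_8, p_13.
One step further: p_2, p_10, p_11 (5 so far).
Nothing else is reachable below p_15; 5 in all.

5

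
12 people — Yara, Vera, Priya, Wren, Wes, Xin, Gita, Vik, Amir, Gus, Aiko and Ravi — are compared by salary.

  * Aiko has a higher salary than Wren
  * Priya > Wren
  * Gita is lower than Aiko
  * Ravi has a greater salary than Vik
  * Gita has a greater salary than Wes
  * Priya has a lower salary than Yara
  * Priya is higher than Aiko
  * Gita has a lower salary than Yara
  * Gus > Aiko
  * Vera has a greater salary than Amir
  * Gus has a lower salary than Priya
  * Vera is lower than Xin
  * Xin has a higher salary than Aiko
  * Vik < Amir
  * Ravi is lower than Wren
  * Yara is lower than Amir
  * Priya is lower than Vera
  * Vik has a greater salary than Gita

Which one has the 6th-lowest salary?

Chaining the given pairs: Wes < Gita < Vik < Ravi < Wren < Aiko < Gus < Priya < Yara < Amir < Vera < Xin.
Counting 6 from the smallest end gives Aiko.

Aiko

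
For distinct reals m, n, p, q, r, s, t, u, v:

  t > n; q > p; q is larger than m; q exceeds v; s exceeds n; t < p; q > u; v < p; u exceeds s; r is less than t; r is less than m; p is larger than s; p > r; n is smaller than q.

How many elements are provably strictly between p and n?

2

Chaining upward from n reaches: s, u, t, q.
Chaining downward from p reaches: r, s, v, t.
Strictly between n and p are those in both lists: s, t — 2 elements.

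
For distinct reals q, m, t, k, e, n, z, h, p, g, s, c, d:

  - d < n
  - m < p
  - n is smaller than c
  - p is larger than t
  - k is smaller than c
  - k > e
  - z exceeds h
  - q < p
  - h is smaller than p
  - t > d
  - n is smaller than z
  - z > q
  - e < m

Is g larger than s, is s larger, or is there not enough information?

Following every chain through s: nothing is chained to s.
g is not reached, and no chain runs the other way from g to s.
So the given relations leave the order of s and g undetermined.

undetermined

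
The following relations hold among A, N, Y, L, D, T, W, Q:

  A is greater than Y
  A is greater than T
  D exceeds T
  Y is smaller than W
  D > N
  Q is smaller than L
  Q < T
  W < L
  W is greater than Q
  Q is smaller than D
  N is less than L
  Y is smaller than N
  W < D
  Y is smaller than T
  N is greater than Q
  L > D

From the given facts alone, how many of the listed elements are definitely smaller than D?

The elements the relations force below D are Q, Y, N, T, W — no chain reaches any other.
That is 5.

5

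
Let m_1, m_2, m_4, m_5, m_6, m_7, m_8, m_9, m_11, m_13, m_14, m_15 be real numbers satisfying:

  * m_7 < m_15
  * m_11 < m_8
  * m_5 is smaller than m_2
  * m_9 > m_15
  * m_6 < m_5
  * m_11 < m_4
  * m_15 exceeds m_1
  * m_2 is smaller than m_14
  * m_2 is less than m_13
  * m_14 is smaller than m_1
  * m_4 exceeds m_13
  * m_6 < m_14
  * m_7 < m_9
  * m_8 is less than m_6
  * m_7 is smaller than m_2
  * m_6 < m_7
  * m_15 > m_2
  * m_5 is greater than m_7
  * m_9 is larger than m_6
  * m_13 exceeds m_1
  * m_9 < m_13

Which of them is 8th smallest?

m_1

Chaining the given pairs: m_11 < m_8 < m_6 < m_7 < m_5 < m_2 < m_14 < m_1 < m_15 < m_9 < m_13 < m_4.
The 8th smallest is m_1.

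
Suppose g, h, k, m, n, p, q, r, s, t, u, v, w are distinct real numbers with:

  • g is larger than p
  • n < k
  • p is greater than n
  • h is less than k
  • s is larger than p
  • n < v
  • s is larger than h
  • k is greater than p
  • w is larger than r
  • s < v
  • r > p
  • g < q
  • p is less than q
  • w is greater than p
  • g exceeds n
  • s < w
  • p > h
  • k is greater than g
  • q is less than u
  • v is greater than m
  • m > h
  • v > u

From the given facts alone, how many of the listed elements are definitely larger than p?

8

Directly above p: g, q, s, r, w, k.
One step further: u, v (8 so far).
Nothing else is reachable above p; 8 in all.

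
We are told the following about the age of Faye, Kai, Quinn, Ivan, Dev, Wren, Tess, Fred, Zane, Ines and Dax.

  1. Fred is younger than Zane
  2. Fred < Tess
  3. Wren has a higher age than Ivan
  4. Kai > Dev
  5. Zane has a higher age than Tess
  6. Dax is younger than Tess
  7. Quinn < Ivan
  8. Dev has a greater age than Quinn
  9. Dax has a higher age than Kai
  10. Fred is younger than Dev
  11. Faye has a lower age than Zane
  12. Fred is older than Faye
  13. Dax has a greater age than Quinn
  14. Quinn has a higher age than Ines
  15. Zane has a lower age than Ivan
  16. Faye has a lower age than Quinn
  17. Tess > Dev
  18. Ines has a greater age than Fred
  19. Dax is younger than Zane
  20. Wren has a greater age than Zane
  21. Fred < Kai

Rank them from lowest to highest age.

The consecutive links are each given: Faye < Fred; Fred < Ines; Ines < Quinn; Quinn < Dev; Dev < Kai; Kai < Dax; Dax < Tess; Tess < Zane; Zane < Ivan; Ivan < Wren.

Faye < Fred < Ines < Quinn < Dev < Kai < Dax < Tess < Zane < Ivan < Wren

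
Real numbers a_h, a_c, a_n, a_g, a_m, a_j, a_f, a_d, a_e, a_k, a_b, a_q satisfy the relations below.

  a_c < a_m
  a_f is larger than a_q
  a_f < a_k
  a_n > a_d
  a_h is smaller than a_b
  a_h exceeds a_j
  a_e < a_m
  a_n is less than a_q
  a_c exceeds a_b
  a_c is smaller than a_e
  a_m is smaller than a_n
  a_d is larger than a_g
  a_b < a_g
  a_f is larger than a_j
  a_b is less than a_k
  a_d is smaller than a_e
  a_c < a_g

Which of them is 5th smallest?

a_g

The consecutive relations fix a unique order: a_j < a_h < a_b < a_c < a_g < a_d < a_e < a_m < a_n < a_q < a_f < a_k.
Counting 5 from the smallest end gives a_g.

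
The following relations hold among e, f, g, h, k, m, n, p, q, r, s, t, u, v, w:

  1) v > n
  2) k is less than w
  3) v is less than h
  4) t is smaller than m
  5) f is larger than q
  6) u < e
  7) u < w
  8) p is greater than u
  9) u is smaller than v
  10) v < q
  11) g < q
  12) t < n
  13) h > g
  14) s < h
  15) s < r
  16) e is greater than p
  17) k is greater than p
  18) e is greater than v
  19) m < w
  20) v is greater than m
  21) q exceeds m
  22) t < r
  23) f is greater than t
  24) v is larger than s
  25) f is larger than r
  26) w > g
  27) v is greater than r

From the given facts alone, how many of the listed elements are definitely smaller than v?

6

From v the given relations immediately reach u, s, r, m, n.
From those, t — 6 in total.
No other element is forced below v by the given relations, so the count is 6.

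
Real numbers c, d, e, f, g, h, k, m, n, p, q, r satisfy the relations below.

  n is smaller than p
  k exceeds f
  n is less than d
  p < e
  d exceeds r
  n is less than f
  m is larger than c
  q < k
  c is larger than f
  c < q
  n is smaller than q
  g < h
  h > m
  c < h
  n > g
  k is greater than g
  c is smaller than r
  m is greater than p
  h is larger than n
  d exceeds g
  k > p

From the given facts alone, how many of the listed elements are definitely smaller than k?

The elements the relations force below k are g, n, f, p, c, q — no chain reaches any other.
That is 6.

6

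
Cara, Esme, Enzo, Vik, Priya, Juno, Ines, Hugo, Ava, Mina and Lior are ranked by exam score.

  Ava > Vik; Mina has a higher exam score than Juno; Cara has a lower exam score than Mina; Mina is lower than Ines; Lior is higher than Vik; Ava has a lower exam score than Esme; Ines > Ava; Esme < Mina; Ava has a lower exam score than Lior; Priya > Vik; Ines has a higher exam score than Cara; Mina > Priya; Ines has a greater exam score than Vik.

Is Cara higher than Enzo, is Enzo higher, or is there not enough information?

undetermined

Following every chain through Enzo: nothing is chained to Enzo.
Cara is not reached, and no chain runs the other way from Cara to Enzo.
So the given relations leave the order of Enzo and Cara undetermined.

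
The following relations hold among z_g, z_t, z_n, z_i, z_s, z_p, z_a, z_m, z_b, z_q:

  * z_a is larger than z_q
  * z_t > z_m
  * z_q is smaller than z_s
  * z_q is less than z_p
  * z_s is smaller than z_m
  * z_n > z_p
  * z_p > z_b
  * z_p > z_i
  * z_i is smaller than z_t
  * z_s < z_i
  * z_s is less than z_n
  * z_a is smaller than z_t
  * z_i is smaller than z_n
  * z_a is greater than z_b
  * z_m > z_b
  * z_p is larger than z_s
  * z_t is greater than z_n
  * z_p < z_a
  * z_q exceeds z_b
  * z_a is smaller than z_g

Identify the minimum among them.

z_q is not least since z_b < z_q; z_s is not least since z_q < z_s; z_i is not least since z_s < z_i; z_p is not least since z_i < z_p; z_m is not least since z_b < z_m; z_a is not least since z_p < z_a; z_n is not least since z_i < z_n; z_t is not least since z_a < z_t; z_g is not least since z_a < z_g.
Only z_b has nothing below it, so z_b is the minimum.

z_b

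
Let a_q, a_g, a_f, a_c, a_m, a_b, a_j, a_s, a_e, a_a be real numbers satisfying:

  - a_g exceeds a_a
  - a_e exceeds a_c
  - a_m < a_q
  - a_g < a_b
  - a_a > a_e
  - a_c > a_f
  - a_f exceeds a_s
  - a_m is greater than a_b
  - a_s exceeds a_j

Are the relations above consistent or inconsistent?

The single ordering a_j < a_s < a_f < a_c < a_e < a_a < a_g < a_b < a_m < a_q satisfies every listed relation, so no contradiction arises.

consistent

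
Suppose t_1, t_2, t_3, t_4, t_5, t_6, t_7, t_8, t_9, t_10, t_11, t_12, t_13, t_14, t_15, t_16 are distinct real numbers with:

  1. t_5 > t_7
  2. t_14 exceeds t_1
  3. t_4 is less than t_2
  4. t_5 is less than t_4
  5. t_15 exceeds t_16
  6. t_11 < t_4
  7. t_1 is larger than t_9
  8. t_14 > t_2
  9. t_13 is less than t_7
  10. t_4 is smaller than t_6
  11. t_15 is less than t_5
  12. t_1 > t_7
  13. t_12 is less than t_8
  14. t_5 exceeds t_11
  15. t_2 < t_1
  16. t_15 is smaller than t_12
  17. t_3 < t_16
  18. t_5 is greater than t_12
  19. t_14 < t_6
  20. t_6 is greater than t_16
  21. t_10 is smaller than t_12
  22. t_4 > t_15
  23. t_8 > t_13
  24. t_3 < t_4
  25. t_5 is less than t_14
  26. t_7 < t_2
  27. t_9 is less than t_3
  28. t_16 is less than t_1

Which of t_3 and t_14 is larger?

t_14

Following the relations from t_3: t_3 < t_16 < t_15 < t_12 < t_5 < t_4 < t_2 < t_1 < t_14.
So t_3 < t_14; t_14 is the larger of the two.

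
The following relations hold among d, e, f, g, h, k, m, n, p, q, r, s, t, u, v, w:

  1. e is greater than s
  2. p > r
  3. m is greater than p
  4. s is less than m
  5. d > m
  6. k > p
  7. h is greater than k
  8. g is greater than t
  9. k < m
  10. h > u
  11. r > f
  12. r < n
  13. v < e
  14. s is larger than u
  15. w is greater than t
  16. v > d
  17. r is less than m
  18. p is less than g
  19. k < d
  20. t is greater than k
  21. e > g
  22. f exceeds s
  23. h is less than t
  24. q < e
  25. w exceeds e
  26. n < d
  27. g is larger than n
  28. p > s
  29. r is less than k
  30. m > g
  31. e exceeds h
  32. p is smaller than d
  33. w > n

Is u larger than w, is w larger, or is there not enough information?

Link the given pairs in sequence: u < s; s < f; f < r; r < p; p < k; k < h; h < t; t < g; g < m; m < d; d < v; v < e; e < w.
Chaining these gives u < s < f < r < p < k < h < t < g < m < d < v < e < w.
So w is larger.

w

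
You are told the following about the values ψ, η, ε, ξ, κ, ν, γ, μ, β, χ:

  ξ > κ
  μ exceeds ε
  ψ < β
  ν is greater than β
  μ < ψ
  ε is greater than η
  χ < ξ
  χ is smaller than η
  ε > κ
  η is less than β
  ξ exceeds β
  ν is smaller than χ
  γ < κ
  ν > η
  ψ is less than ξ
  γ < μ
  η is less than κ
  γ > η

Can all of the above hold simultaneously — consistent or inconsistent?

inconsistent

Chaining the given relations yields η < γ < κ < ε < μ < ψ < β < ν < χ, so η < χ. But one relation states χ < η. These cannot both hold.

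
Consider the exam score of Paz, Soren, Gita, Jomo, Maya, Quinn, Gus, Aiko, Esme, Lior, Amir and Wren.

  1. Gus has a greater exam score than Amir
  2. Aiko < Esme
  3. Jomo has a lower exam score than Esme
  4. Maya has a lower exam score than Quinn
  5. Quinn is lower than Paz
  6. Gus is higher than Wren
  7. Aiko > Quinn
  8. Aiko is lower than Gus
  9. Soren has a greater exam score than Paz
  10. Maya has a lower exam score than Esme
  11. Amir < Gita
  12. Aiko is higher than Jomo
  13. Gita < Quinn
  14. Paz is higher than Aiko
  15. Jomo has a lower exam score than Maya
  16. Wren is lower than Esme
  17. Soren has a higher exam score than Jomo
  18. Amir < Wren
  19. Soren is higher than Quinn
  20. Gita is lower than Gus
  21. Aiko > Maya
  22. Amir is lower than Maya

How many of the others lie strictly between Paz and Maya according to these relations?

The relations place Maya below Paz. An element lies strictly between them when it is forced above Maya and also forced below Paz.
Above Maya: {Quinn, Aiko, Esme, Soren, Gus}. Below Paz: {Amir, Jomo, Gita, Quinn, Aiko}.
Intersection: {Quinn, Aiko} — 2.

2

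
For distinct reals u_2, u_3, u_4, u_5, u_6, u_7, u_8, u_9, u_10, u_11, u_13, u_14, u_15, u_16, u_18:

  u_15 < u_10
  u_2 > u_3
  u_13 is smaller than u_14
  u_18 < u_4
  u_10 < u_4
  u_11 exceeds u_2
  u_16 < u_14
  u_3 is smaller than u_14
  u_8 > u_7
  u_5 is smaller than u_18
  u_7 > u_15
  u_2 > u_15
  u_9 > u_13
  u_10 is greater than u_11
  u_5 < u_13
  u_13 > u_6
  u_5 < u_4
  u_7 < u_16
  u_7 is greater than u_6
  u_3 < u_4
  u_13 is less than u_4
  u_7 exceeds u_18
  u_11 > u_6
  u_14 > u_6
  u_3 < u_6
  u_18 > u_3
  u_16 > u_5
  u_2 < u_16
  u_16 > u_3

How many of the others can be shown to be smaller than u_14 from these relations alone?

9

Directly below u_14: u_3, u_6, u_13, u_16.
One step further: u_5, u_7, u_2 (7 so far).
One step further: u_15, u_18 (9 so far).
No other element is forced below u_14 by the given relations, so the count is 9.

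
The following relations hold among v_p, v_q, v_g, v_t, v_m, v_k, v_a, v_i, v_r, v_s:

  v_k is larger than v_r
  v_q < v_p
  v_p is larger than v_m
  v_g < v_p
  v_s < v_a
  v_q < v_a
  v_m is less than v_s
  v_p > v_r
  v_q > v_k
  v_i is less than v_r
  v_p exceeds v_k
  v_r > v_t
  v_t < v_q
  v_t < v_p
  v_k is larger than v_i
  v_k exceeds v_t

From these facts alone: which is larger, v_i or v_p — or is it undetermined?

v_i < v_r and v_r < v_k give v_i < v_k.
Then v_k < v_q extends the chain to v_q.
Then v_q < v_p extends the chain to v_p.
So v_p is larger.

v_p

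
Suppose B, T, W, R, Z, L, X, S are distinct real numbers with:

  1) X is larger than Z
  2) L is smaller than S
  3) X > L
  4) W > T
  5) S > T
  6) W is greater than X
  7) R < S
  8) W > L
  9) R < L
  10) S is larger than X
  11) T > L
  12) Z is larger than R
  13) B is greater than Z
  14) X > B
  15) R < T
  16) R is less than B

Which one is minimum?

R

Chaining upward from R: directly above it, Z, L, T, B, S; then X, W.
That covers every other element, and nothing is given below R, so R is the minimum.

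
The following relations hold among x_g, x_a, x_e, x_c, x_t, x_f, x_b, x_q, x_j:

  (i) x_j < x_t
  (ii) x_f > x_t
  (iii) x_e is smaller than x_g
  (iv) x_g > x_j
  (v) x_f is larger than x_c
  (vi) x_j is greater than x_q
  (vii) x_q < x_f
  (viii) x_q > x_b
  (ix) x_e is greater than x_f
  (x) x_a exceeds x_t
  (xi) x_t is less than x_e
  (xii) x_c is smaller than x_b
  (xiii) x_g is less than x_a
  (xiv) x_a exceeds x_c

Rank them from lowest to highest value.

x_c < x_b < x_q < x_j < x_t < x_f < x_e < x_g < x_a

The consecutive links are each given: x_c < x_b; x_b < x_q; x_q < x_j; x_j < x_t; x_t < x_f; x_f < x_e; x_e < x_g; x_g < x_a.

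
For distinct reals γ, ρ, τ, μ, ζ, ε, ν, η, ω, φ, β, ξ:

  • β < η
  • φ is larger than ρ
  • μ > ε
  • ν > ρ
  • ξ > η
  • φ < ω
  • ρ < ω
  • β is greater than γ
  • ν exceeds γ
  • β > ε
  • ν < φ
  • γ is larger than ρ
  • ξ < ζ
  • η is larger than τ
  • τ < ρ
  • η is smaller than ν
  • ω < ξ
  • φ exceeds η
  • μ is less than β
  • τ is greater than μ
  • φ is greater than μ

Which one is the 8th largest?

Chaining the given pairs: ε < μ < τ < ρ < γ < β < η < ν < φ < ω < ξ < ζ.
The 8th largest is γ.

γ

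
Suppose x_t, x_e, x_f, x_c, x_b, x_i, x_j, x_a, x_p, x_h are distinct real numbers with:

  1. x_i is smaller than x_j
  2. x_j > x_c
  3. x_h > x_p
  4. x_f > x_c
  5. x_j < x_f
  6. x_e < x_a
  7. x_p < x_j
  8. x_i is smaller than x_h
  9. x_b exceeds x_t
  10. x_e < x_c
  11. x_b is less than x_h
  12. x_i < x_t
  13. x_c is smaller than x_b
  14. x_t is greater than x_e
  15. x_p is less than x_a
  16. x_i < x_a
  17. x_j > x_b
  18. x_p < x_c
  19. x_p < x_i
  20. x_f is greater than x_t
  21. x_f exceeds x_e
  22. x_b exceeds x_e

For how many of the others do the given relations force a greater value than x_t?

4

From x_t the given relations immediately reach x_b, x_f.
From those, x_j, x_h — 4 in total.
No other element is forced above x_t by the given relations, so the count is 4.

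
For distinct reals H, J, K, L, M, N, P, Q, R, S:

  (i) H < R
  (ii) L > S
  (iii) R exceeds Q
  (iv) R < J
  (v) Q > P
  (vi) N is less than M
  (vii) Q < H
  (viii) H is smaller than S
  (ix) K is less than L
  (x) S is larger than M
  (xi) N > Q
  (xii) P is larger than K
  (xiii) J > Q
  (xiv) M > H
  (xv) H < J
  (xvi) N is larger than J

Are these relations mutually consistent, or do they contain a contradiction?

Every relation is compatible with K < P < Q < H < R < J < N < M < S < L; the set is consistent.

consistent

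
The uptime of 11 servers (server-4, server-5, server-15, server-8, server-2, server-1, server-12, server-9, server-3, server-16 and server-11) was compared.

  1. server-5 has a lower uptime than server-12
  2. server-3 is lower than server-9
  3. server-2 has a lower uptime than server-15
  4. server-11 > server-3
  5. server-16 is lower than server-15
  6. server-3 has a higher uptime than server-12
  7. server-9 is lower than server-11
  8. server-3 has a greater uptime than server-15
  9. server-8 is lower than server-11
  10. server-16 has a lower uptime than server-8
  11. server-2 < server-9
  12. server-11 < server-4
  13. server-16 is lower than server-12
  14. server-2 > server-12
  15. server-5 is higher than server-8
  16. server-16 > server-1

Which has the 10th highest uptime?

server-16

Chaining the given pairs: server-1 < server-16 < server-8 < server-5 < server-12 < server-2 < server-15 < server-3 < server-9 < server-11 < server-4.
Counting 10 from the largest end gives server-16.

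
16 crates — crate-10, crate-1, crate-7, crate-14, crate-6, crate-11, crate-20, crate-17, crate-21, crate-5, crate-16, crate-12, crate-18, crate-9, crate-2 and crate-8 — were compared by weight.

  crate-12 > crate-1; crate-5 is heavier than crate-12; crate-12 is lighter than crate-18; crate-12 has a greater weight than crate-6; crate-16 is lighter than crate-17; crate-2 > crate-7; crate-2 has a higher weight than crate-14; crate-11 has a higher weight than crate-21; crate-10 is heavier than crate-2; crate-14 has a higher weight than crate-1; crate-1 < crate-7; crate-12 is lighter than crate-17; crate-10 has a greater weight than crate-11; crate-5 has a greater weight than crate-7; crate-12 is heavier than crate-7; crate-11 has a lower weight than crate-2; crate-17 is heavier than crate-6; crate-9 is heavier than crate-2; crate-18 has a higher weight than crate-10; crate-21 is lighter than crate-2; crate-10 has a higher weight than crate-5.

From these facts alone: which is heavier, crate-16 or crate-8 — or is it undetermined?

Following every chain through crate-8: nothing is chained to crate-8.
crate-16 is not reached, and no chain runs the other way from crate-16 to crate-8.
So the given relations leave the order of crate-8 and crate-16 undetermined.

undetermined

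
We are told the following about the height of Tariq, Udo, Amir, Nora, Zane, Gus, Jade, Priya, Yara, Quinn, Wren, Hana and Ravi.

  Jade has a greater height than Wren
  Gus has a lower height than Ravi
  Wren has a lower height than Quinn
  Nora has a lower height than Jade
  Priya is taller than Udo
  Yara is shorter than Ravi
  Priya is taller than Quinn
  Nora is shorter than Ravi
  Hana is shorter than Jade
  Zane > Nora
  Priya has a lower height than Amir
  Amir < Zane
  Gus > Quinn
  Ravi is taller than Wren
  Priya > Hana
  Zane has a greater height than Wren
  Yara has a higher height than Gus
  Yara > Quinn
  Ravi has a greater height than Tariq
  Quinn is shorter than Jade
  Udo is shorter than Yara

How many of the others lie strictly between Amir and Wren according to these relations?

Chaining upward from Wren reaches: Quinn, Priya, Gus, Yara, Ravi, Zane, Jade.
Chaining downward from Amir reaches: Hana, Udo, Quinn, Priya.
Strictly between Wren and Amir are those in both lists: Quinn, Priya — 2 elements.

2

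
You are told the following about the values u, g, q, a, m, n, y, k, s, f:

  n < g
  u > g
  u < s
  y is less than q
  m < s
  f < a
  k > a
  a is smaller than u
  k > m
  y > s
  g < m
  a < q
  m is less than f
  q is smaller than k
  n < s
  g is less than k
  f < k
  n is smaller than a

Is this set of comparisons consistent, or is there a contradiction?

consistent

The single ordering n < g < m < f < a < u < s < y < q < k satisfies every listed relation, so no contradiction arises.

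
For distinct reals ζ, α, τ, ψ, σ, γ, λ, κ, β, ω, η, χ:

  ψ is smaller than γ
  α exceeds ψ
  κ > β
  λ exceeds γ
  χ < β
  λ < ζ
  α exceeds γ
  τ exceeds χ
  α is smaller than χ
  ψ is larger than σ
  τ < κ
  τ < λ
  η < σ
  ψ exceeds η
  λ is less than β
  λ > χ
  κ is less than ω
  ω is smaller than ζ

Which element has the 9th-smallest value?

Piecing the relations together gives one ordering: η < σ < ψ < γ < α < χ < τ < λ < β < κ < ω < ζ.
Counting 9 from the smallest end gives β.

β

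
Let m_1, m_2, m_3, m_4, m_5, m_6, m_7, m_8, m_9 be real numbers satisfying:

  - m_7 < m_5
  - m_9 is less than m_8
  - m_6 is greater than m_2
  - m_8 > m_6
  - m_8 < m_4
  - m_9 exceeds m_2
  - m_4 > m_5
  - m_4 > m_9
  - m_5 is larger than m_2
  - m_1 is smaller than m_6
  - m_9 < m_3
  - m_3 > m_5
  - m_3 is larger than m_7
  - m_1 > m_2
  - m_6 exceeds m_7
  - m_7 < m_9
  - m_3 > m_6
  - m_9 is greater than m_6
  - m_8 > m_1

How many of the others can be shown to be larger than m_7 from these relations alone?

The elements the relations force above m_7 are m_5, m_6, m_9, m_3, m_8, m_4 — no chain reaches any other.
That is 6.

6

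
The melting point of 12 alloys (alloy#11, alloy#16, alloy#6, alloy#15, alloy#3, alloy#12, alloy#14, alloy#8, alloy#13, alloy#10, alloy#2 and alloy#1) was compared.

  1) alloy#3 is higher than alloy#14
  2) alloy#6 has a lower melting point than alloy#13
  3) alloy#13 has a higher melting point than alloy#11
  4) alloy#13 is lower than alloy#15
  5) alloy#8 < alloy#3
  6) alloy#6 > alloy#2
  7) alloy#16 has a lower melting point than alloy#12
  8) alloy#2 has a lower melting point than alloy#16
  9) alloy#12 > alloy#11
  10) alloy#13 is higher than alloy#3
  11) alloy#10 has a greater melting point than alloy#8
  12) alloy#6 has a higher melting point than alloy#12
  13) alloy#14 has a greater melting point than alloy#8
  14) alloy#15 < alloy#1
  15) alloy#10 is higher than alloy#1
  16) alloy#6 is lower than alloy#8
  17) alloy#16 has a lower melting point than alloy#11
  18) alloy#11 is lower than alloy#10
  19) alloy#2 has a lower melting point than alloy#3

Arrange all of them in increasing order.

The consecutive links are each given: alloy#2 < alloy#16; alloy#16 < alloy#11; alloy#11 < alloy#12; alloy#12 < alloy#6; alloy#6 < alloy#8; alloy#8 < alloy#14; alloy#14 < alloy#3; alloy#3 < alloy#13; alloy#13 < alloy#15; alloy#15 < alloy#1; alloy#1 < alloy#10.

alloy#2 < alloy#16 < alloy#11 < alloy#12 < alloy#6 < alloy#8 < alloy#14 < alloy#3 < alloy#13 < alloy#15 < alloy#1 < alloy#10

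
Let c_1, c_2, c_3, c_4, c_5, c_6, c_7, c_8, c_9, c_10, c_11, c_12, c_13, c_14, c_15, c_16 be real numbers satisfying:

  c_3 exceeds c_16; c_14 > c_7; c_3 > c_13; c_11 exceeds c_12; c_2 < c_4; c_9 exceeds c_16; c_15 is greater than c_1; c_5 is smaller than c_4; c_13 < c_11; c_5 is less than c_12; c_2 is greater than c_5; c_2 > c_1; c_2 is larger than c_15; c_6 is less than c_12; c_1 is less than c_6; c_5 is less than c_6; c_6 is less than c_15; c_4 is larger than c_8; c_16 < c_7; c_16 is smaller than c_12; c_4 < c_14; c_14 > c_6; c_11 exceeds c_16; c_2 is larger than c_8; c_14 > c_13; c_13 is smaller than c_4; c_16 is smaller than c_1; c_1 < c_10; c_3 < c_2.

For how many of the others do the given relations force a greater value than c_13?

Directly above c_13: c_3, c_4, c_11, c_14.
One step further: c_2 (5 so far).
Nothing else is reachable above c_13; 5 in all.

5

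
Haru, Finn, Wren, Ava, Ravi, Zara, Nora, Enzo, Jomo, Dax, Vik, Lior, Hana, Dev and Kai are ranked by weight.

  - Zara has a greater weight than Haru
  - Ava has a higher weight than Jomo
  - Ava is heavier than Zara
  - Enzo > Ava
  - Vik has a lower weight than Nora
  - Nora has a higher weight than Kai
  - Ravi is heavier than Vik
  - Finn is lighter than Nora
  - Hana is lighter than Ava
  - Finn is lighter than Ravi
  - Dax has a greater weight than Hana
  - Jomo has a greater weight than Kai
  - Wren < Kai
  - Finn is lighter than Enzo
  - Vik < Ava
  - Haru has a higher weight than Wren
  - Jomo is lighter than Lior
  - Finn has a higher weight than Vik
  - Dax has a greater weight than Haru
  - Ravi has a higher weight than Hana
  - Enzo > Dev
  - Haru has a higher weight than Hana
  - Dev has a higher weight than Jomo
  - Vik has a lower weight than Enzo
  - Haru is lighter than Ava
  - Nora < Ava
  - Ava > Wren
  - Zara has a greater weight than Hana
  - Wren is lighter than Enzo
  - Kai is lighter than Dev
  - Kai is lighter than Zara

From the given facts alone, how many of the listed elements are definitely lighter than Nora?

The elements the relations force below Nora are Vik, Wren, Kai, Finn — no chain reaches any other.
That is 4.

4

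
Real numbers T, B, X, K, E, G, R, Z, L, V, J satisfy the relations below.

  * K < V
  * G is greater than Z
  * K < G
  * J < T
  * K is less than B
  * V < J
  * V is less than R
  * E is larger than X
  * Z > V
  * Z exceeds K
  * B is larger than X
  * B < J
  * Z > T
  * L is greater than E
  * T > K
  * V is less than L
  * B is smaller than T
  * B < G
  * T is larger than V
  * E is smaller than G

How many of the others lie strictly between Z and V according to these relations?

2

The relations place V below Z. An element lies strictly between them when it is forced above V and also forced below Z.
Above V: {J, T, L, R, G}. Below Z: {K, X, B, J, T}.
Intersection: {J, T} — 2.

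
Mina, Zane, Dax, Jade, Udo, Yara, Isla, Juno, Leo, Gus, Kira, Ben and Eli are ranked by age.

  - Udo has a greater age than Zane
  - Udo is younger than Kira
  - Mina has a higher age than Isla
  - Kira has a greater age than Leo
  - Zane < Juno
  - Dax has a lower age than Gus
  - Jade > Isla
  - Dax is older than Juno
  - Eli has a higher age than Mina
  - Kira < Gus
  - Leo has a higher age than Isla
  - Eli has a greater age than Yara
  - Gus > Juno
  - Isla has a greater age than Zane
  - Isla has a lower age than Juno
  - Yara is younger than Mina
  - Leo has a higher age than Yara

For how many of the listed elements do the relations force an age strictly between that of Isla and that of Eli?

Chaining upward from Isla reaches: Mina, Leo, Juno, Kira, Dax, Gus, Jade.
Chaining downward from Eli reaches: Zane, Yara, Mina.
Strictly between Isla and Eli are those in both lists: Mina — 1 element.

1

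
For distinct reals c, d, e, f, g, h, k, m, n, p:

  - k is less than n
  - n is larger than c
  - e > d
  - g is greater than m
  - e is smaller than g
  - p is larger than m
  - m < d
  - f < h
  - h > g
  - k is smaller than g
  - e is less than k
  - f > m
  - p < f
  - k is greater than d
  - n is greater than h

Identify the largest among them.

n

m is not greatest since m < p; p is not greatest since p < f; d is not greatest since d < e; e is not greatest since e < g; c is not greatest since c < n; f is not greatest since f < h; k is not greatest since k < g; g is not greatest since g < h; h is not greatest since h < n.
Only n has nothing above it, so n is the largest.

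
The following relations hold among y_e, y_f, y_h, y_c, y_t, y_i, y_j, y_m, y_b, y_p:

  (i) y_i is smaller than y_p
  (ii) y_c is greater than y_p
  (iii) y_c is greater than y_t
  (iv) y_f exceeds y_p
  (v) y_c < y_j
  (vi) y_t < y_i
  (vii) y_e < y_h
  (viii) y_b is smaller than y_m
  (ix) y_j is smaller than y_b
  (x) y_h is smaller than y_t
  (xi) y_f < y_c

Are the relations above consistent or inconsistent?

The single ordering y_e < y_h < y_t < y_i < y_p < y_f < y_c < y_j < y_b < y_m satisfies every listed relation, so no contradiction arises.

consistent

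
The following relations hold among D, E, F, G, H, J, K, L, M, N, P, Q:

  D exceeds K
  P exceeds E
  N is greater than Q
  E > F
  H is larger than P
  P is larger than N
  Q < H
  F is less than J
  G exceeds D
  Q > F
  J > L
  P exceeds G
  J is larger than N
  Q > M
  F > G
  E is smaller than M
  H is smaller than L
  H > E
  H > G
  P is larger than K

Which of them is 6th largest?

Q

Chaining the given pairs: K < D < G < F < E < M < Q < N < P < H < L < J.
The 6th largest is Q.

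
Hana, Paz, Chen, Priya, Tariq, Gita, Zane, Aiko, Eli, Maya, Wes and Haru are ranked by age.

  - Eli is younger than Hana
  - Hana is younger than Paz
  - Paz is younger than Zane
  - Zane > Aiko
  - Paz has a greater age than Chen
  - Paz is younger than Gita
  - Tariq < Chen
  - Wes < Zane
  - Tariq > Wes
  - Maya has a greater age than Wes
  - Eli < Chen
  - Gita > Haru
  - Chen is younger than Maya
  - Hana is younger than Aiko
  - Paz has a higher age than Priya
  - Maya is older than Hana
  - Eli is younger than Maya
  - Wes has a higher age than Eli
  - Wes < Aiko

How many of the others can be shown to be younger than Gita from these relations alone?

8

Directly below Gita: Haru, Paz.
One step further: Priya, Hana, Chen (5 so far).
One step further: Eli, Tariq (7 so far).
One step further: Wes (8 so far).
Nothing else is reachable below Gita; 8 in all.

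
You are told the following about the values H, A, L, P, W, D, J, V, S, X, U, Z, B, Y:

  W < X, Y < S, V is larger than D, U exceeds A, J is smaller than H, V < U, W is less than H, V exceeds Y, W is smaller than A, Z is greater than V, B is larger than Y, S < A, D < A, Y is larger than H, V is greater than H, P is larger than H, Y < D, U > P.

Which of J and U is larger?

The relevant relations are J < H; H < Y; Y < D; D < V; V < U.
Together: J < H < Y < D < V < U.
So J < U; U is the larger of the two.

U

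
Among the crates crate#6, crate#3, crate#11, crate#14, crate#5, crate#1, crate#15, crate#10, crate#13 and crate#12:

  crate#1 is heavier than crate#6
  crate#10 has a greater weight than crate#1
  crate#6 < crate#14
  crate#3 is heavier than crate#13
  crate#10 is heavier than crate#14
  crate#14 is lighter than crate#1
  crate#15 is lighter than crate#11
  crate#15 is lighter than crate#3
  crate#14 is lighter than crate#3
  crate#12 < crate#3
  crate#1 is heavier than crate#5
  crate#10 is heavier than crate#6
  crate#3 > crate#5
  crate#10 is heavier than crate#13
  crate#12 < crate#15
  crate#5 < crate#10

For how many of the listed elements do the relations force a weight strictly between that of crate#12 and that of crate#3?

The relations place crate#12 below crate#3. An element lies strictly between them when it is forced above crate#12 and also forced below crate#3.
Above crate#12: {crate#15, crate#11}. Below crate#3: {crate#13, crate#15, crate#6, crate#14, crate#5}.
Intersection: {crate#15} — 1.

1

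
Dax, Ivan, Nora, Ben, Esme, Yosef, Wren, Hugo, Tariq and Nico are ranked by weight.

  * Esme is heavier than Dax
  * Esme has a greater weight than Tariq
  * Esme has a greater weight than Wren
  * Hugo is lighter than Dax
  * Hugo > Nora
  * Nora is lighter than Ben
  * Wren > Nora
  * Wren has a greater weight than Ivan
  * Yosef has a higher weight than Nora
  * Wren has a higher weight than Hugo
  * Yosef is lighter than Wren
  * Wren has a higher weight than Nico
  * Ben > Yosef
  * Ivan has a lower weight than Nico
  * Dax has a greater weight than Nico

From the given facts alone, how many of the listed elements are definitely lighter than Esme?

8

The elements the relations force below Esme are Ivan, Nora, Nico, Yosef, Hugo, Dax, Wren, Tariq — no chain reaches any other.
That is 8.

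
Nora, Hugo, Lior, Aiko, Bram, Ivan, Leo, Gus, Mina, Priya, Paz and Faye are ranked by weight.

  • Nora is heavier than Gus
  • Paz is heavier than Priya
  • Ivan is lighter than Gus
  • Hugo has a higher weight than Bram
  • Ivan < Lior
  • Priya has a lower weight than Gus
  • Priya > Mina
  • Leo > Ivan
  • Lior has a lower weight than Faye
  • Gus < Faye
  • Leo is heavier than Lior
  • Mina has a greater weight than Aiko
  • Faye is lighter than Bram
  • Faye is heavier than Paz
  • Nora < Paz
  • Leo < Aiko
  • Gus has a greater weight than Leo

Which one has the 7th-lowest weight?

Gus

Piecing the relations together gives one ordering: Ivan < Lior < Leo < Aiko < Mina < Priya < Gus < Nora < Paz < Faye < Bram < Hugo.
The 7th smallest is Gus.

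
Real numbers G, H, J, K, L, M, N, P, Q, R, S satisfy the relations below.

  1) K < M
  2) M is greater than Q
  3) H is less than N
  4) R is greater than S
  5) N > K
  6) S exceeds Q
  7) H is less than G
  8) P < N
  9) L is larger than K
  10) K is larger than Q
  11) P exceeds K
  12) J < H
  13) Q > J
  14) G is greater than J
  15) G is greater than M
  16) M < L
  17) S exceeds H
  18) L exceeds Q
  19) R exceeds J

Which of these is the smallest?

J

Q is not least since J < Q; K is not least since Q < K; P is not least since K < P; M is not least since K < M; L is not least since K < L; H is not least since J < H; S is not least since H < S; R is not least since J < R; G is not least since M < G; N is not least since P < N.
Only J has nothing below it, so J is the smallest.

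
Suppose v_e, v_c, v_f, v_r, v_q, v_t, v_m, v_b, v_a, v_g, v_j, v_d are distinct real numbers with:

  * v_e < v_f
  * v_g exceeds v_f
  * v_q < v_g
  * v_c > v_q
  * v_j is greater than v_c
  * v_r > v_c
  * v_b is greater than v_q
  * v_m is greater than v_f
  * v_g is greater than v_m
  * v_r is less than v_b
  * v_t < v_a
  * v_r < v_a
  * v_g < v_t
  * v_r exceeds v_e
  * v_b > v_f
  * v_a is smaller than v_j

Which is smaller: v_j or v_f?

v_f < v_m < v_g < v_t < v_a < v_j, by transitivity through v_m, v_g, v_t, v_a.
So v_f < v_j; v_f is the smaller of the two.

v_f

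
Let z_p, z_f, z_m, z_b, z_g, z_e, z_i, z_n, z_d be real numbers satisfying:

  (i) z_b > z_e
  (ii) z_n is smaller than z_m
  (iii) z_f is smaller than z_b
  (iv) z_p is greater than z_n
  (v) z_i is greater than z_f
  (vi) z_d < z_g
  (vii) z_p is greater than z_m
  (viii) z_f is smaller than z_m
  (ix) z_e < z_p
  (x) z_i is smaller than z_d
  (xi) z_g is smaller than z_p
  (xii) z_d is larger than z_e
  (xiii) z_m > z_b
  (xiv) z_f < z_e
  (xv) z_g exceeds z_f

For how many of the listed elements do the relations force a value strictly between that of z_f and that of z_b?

1

The relations place z_f below z_b. An element lies strictly between them when it is forced above z_f and also forced below z_b.
Above z_f: {z_i, z_e, z_d, z_m, z_g, z_p}. Below z_b: {z_e}.
Intersection: {z_e} — 1.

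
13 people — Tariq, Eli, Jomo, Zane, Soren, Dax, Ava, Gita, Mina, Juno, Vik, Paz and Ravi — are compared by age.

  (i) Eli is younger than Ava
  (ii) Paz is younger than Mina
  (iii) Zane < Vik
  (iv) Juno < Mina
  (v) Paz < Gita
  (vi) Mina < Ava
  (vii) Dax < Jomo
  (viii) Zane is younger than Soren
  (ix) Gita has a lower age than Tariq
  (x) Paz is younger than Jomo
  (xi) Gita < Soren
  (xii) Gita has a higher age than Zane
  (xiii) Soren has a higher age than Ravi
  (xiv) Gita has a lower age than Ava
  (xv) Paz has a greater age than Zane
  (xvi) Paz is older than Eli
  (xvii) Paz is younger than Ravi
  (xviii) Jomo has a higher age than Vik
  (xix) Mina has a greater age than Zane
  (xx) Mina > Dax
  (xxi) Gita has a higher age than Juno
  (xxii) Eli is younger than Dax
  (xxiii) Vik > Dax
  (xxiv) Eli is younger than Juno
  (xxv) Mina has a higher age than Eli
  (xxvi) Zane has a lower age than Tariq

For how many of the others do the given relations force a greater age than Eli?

11

The elements the relations force above Eli are Dax, Juno, Paz, Gita, Ravi, Soren, Vik, Tariq, Mina, Ava, Jomo — no chain reaches any other.
That is 11.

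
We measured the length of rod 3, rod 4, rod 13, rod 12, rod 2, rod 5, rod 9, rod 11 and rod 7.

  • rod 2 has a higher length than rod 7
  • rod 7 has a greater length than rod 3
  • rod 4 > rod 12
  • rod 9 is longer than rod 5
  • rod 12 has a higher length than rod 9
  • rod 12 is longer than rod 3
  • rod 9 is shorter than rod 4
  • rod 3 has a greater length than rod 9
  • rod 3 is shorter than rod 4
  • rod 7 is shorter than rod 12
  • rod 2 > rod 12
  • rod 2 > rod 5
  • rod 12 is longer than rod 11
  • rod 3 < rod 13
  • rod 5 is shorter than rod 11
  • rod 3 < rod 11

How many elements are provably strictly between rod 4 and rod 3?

3

Chaining upward from rod 3 reaches: rod 13, rod 11, rod 7, rod 12, rod 2.
Chaining downward from rod 4 reaches: rod 5, rod 9, rod 11, rod 7, rod 12.
Strictly between rod 3 and rod 4 are those in both lists: rod 11, rod 7, rod 12 — 3 elements.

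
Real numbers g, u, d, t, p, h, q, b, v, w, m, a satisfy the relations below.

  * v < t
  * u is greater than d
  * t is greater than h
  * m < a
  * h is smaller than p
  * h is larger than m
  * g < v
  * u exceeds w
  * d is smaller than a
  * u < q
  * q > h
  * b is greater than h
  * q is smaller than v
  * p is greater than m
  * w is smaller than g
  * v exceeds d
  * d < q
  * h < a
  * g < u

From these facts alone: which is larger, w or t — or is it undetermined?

Link the given pairs in sequence: w < g; g < u; u < q; q < v; v < t.
Chaining these gives w < g < u < q < v < t.
So t is larger.

t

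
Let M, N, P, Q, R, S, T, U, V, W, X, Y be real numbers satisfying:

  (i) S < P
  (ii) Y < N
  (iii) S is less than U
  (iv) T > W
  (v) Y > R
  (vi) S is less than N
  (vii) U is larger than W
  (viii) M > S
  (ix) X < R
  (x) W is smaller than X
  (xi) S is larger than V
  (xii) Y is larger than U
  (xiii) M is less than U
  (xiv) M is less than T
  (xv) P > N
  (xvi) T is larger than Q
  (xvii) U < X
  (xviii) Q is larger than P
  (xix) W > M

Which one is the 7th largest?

X

Piecing the relations together gives one ordering: V < S < M < W < U < X < R < Y < N < P < Q < T.
The 7th largest is X.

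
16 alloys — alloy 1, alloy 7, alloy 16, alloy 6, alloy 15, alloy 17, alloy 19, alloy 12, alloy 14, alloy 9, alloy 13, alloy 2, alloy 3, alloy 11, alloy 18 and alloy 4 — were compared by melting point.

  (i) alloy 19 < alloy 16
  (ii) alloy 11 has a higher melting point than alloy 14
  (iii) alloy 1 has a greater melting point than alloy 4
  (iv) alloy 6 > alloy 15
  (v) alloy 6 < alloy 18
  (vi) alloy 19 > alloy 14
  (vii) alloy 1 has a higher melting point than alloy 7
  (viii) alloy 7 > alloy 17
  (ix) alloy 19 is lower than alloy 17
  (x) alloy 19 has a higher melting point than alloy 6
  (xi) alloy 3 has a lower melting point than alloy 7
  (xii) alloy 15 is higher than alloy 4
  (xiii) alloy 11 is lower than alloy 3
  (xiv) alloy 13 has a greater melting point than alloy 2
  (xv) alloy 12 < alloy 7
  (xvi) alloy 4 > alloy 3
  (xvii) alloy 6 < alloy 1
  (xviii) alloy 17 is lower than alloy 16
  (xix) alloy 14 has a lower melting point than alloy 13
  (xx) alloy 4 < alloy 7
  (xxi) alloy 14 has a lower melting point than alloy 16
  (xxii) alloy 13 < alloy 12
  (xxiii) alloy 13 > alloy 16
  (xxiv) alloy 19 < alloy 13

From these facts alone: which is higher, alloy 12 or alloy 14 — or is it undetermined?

alloy 12

alloy 14 < alloy 11 and alloy 11 < alloy 3 give alloy 14 < alloy 3.
With alloy 3 < alloy 4: alloy 14 < alloy 11 < alloy 3 < alloy 4.
With alloy 4 < alloy 15: alloy 14 < alloy 11 < alloy 3 < alloy 4 < alloy 15.
With alloy 15 < alloy 6: alloy 14 < alloy 11 < alloy 3 < alloy 4 < alloy 15 < alloy 6.
Then alloy 6 < alloy 19 extends the chain to alloy 19.
With alloy 19 < alloy 17: alloy 14 < alloy 11 < alloy 3 < alloy 4 < alloy 15 < alloy 6 < alloy 19 < alloy 17.
Then alloy 17 < alloy 16 extends the chain to alloy 16.
With alloy 16 < alloy 13: alloy 14 < alloy 11 < alloy 3 < alloy 4 < alloy 15 < alloy 6 < alloy 19 < alloy 17 < alloy 16 < alloy 13.
Then alloy 13 < alloy 12 extends the chain to alloy 12.
So alloy 12 is higher.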